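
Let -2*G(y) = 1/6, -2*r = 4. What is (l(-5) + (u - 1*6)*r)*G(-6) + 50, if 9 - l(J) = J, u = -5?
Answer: 47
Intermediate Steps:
r = -2 (r = -1/2*4 = -2)
l(J) = 9 - J
G(y) = -1/12 (G(y) = -1/2/6 = -1/2*1/6 = -1/12)
(l(-5) + (u - 1*6)*r)*G(-6) + 50 = ((9 - 1*(-5)) + (-5 - 1*6)*(-2))*(-1/12) + 50 = ((9 + 5) + (-5 - 6)*(-2))*(-1/12) + 50 = (14 - 11*(-2))*(-1/12) + 50 = (14 + 22)*(-1/12) + 50 = 36*(-1/12) + 50 = -3 + 50 = 47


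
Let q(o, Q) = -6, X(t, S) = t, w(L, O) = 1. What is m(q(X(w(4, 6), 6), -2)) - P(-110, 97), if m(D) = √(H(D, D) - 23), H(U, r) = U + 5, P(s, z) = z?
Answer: -97 + 2*I*√6 ≈ -97.0 + 4.899*I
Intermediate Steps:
H(U, r) = 5 + U
m(D) = √(-18 + D) (m(D) = √((5 + D) - 23) = √(-18 + D))
m(q(X(w(4, 6), 6), -2)) - P(-110, 97) = √(-18 - 6) - 1*97 = √(-24) - 97 = 2*I*√6 - 97 = -97 + 2*I*√6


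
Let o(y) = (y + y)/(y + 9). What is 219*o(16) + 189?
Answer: 11733/25 ≈ 469.32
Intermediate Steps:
o(y) = 2*y/(9 + y) (o(y) = (2*y)/(9 + y) = 2*y/(9 + y))
219*o(16) + 189 = 219*(2*16/(9 + 16)) + 189 = 219*(2*16/25) + 189 = 219*(2*16*(1/25)) + 189 = 219*(32/25) + 189 = 7008/25 + 189 = 11733/25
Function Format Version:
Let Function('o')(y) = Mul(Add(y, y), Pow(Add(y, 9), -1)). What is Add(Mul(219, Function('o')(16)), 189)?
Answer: Rational(11733, 25) ≈ 469.32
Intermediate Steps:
Function('o')(y) = Mul(2, y, Pow(Add(9, y), -1)) (Function('o')(y) = Mul(Mul(2, y), Pow(Add(9, y), -1)) = Mul(2, y, Pow(Add(9, y), -1)))
Add(Mul(219, Function('o')(16)), 189) = Add(Mul(219, Mul(2, 16, Pow(Add(9, 16), -1))), 189) = Add(Mul(219, Mul(2, 16, Pow(25, -1))), 189) = Add(Mul(219, Mul(2, 16, Rational(1, 25))), 189) = Add(Mul(219, Rational(32, 25)), 189) = Add(Rational(7008, 25), 189) = Rational(11733, 25)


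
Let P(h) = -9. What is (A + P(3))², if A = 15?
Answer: 36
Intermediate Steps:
(A + P(3))² = (15 - 9)² = 6² = 36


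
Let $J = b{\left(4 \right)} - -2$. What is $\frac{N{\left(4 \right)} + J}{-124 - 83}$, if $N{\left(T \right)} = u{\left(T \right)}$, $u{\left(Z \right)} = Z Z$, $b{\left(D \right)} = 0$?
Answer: $- \frac{2}{23} \approx -0.086957$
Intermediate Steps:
$u{\left(Z \right)} = Z^{2}$
$N{\left(T \right)} = T^{2}$
$J = 2$ ($J = 0 - -2 = 0 + \left(3 - 1\right) = 0 + 2 = 2$)
$\frac{N{\left(4 \right)} + J}{-124 - 83} = \frac{4^{2} + 2}{-124 - 83} = \frac{16 + 2}{-207} = 18 \left(- \frac{1}{207}\right) = - \frac{2}{23}$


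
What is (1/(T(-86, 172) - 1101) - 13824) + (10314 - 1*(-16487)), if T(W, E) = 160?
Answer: 12211356/941 ≈ 12977.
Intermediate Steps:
(1/(T(-86, 172) - 1101) - 13824) + (10314 - 1*(-16487)) = (1/(160 - 1101) - 13824) + (10314 - 1*(-16487)) = (1/(-941) - 13824) + (10314 + 16487) = (-1/941 - 13824) + 26801 = -13008385/941 + 26801 = 12211356/941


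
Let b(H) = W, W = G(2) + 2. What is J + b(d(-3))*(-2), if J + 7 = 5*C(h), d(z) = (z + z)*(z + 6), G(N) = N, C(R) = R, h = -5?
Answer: -40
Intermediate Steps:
W = 4 (W = 2 + 2 = 4)
d(z) = 2*z*(6 + z) (d(z) = (2*z)*(6 + z) = 2*z*(6 + z))
b(H) = 4
J = -32 (J = -7 + 5*(-5) = -7 - 25 = -32)
J + b(d(-3))*(-2) = -32 + 4*(-2) = -32 - 8 = -40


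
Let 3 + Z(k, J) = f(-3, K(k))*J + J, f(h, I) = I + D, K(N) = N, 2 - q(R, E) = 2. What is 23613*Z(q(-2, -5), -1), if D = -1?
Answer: -70839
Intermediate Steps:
q(R, E) = 0 (q(R, E) = 2 - 1*2 = 2 - 2 = 0)
f(h, I) = -1 + I (f(h, I) = I - 1 = -1 + I)
Z(k, J) = -3 + J + J*(-1 + k) (Z(k, J) = -3 + ((-1 + k)*J + J) = -3 + (J*(-1 + k) + J) = -3 + (J + J*(-1 + k)) = -3 + J + J*(-1 + k))
23613*Z(q(-2, -5), -1) = 23613*(-3 - 1*0) = 23613*(-3 + 0) = 23613*(-3) = -70839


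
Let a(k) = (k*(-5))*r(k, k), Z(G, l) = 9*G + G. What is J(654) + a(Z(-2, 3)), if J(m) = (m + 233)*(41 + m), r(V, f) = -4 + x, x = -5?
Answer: 615565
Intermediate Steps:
r(V, f) = -9 (r(V, f) = -4 - 5 = -9)
Z(G, l) = 10*G
a(k) = 45*k (a(k) = (k*(-5))*(-9) = -5*k*(-9) = 45*k)
J(m) = (41 + m)*(233 + m) (J(m) = (233 + m)*(41 + m) = (41 + m)*(233 + m))
J(654) + a(Z(-2, 3)) = (9553 + 654² + 274*654) + 45*(10*(-2)) = (9553 + 427716 + 179196) + 45*(-20) = 616465 - 900 = 615565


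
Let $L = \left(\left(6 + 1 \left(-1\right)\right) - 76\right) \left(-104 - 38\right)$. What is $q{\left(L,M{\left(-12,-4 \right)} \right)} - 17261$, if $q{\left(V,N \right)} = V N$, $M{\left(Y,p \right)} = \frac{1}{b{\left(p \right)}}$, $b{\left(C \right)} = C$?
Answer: $- \frac{39563}{2} \approx -19782.0$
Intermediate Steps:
$M{\left(Y,p \right)} = \frac{1}{p}$
$L = 10082$ ($L = \left(\left(6 - 1\right) - 76\right) \left(-104 - 38\right) = \left(5 - 76\right) \left(-142\right) = \left(-71\right) \left(-142\right) = 10082$)
$q{\left(V,N \right)} = N V$
$q{\left(L,M{\left(-12,-4 \right)} \right)} - 17261 = \frac{1}{-4} \cdot 10082 - 17261 = \left(- \frac{1}{4}\right) 10082 - 17261 = - \frac{5041}{2} - 17261 = - \frac{39563}{2}$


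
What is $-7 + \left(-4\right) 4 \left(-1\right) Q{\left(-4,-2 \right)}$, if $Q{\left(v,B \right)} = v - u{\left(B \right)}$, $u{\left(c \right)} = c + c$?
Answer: $-7$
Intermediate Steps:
$u{\left(c \right)} = 2 c$
$Q{\left(v,B \right)} = v - 2 B$
$-7 + \left(-4\right) 4 \left(-1\right) Q{\left(-4,-2 \right)} = -7 + \left(-4\right) 4 \left(-1\right) \left(-4 - -4\right) = -7 + \left(-16\right) \left(-1\right) \left(-4 + 4\right) = -7 + 16 \cdot 0 = -7 + 0 = -7$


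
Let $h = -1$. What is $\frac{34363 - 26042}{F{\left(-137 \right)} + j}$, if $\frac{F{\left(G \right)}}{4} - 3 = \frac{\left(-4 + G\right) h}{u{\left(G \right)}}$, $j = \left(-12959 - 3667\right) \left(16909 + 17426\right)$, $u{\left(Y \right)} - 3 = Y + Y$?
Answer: $- \frac{2254991}{154701352722} \approx -1.4576 \cdot 10^{-5}$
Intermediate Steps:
$u{\left(Y \right)} = 3 + 2 Y$ ($u{\left(Y \right)} = 3 + \left(Y + Y\right) = 3 + 2 Y$)
$j = -570853710$ ($j = \left(-16626\right) 34335 = -570853710$)
$F{\left(G \right)} = 12 + \frac{4 \left(4 - G\right)}{3 + 2 G}$ ($F{\left(G \right)} = 12 + 4 \frac{\left(-4 + G\right) \left(-1\right)}{3 + 2 G} = 12 + 4 \frac{4 - G}{3 + 2 G} = 12 + \frac{4 \left(4 - G\right)}{3 + 2 G}$)
$\frac{34363 - 26042}{F{\left(-137 \right)} + j} = \frac{34363 - 26042}{\frac{4 \left(13 + 5 \left(-137\right)\right)}{3 + 2 \left(-137\right)} - 570853710} = \frac{8321}{\frac{4 \left(13 - 685\right)}{3 - 274} - 570853710} = \frac{8321}{4 \frac{1}{-271} \left(-672\right) - 570853710} = \frac{8321}{4 \left(- \frac{1}{271}\right) \left(-672\right) - 570853710} = \frac{8321}{\frac{2688}{271} - 570853710} = \frac{8321}{- \frac{154701352722}{271}} = 8321 \left(- \frac{271}{154701352722}\right) = - \frac{2254991}{154701352722}$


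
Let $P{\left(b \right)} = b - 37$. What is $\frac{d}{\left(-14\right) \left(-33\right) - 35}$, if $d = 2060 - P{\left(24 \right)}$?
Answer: $\frac{2073}{427} \approx 4.8548$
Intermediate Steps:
$P{\left(b \right)} = -37 + b$
$d = 2073$ ($d = 2060 - \left(-37 + 24\right) = 2060 - -13 = 2060 + 13 = 2073$)
$\frac{d}{\left(-14\right) \left(-33\right) - 35} = \frac{2073}{\left(-14\right) \left(-33\right) - 35} = \frac{2073}{462 - 35} = \frac{2073}{427}$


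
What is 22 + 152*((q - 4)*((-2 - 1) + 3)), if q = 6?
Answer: 22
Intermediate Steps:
22 + 152*((q - 4)*((-2 - 1) + 3)) = 22 + 152*((6 - 4)*((-2 - 1) + 3)) = 22 + 152*(2*(-3 + 3)) = 22 + 152*(2*0) = 22 + 152*0 = 22 + 0 = 22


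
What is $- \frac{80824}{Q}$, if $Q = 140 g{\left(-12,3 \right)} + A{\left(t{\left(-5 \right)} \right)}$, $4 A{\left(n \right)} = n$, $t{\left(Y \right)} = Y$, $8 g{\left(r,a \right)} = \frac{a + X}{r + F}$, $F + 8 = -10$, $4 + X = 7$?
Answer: $\frac{323296}{19} \approx 17016.0$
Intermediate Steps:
$X = 3$ ($X = -4 + 7 = 3$)
$F = -18$ ($F = -8 - 10 = -18$)
$g{\left(r,a \right)} = \frac{3 + a}{8 \left(-18 + r\right)}$ ($g{\left(r,a \right)} = \frac{\left(a + 3\right) \frac{1}{r - 18}}{8} = \frac{\left(3 + a\right) \frac{1}{-18 + r}}{8} = \frac{\frac{1}{-18 + r} \left(3 + a\right)}{8} = \frac{3 + a}{8 \left(-18 + r\right)}$)
$A{\left(n \right)} = \frac{n}{4}$
$Q = - \frac{19}{4}$ ($Q = 140 \frac{3 + 3}{8 \left(-18 - 12\right)} + \frac{1}{4} \left(-5\right) = 140 \cdot \frac{1}{8} \frac{1}{-30} \cdot 6 - \frac{5}{4} = 140 \cdot \frac{1}{8} \left(- \frac{1}{30}\right) 6 - \frac{5}{4} = 140 \left(- \frac{1}{40}\right) - \frac{5}{4} = - \frac{7}{2} - \frac{5}{4} = - \frac{19}{4} \approx -4.75$)
$- \frac{80824}{Q} = - \frac{80824}{- \frac{19}{4}} = \left(-80824\right) \left(- \frac{4}{19}\right) = \frac{323296}{19}$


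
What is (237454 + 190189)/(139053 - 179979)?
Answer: -427643/40926 ≈ -10.449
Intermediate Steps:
(237454 + 190189)/(139053 - 179979) = 427643/(-40926) = 427643*(-1/40926) = -427643/40926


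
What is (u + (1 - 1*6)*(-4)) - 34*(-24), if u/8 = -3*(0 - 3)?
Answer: 908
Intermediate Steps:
u = 72 (u = 8*(-3*(0 - 3)) = 8*(-3*(-3)) = 8*9 = 72)
(u + (1 - 1*6)*(-4)) - 34*(-24) = (72 + (1 - 1*6)*(-4)) - 34*(-24) = (72 + (1 - 6)*(-4)) + 816 = (72 - 5*(-4)) + 816 = (72 + 20) + 816 = 92 + 816 = 908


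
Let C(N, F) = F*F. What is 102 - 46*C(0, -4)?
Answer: -634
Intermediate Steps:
C(N, F) = F**2
102 - 46*C(0, -4) = 102 - 46*(-4)**2 = 102 - 46*16 = 102 - 736 = -634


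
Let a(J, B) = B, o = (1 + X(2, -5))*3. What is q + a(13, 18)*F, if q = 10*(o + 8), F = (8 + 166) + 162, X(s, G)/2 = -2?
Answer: 6038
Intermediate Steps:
X(s, G) = -4 (X(s, G) = 2*(-2) = -4)
o = -9 (o = (1 - 4)*3 = -3*3 = -9)
F = 336 (F = 174 + 162 = 336)
q = -10 (q = 10*(-9 + 8) = 10*(-1) = -10)
q + a(13, 18)*F = -10 + 18*336 = -10 + 6048 = 6038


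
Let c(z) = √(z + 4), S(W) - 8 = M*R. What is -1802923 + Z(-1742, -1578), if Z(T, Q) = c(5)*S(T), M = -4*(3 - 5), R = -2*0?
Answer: -1802899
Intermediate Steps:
R = 0
M = 8 (M = -4*(-2) = 8)
S(W) = 8 (S(W) = 8 + 8*0 = 8 + 0 = 8)
c(z) = √(4 + z)
Z(T, Q) = 24 (Z(T, Q) = √(4 + 5)*8 = √9*8 = 3*8 = 24)
-1802923 + Z(-1742, -1578) = -1802923 + 24 = -1802899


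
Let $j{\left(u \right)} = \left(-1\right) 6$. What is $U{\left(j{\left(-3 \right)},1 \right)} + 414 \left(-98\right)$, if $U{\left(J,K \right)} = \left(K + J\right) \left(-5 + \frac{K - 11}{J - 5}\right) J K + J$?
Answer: $- \frac{447708}{11} \approx -40701.0$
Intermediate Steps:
$j{\left(u \right)} = -6$
$U{\left(J,K \right)} = J + J K \left(-5 + \frac{-11 + K}{-5 + J}\right) \left(J + K\right)$ ($U{\left(J,K \right)} = \left(J + K\right) \left(-5 + \frac{-11 + K}{-5 + J}\right) J K + J = \left(-5 + \frac{-11 + K}{-5 + J}\right) \left(J + K\right) J K + J = J \left(-5 + \frac{-11 + K}{-5 + J}\right) \left(J + K\right) K + J = J K \left(-5 + \frac{-11 + K}{-5 + J}\right) \left(J + K\right) + J = J + J K \left(-5 + \frac{-11 + K}{-5 + J}\right) \left(J + K\right)$)
$U{\left(j{\left(-3 \right)},1 \right)} + 414 \left(-98\right) = - \frac{6 \left(-5 - 6 + 1^{3} + 14 \cdot 1^{2} - 5 \left(-6\right)^{2} - - 24 \cdot 1^{2} + 14 \left(-6\right) 1\right)}{-5 - 6} + 414 \left(-98\right) = - \frac{6 \left(-5 - 6 + 1 + 14 \cdot 1 - 5 \cdot 36 - \left(-24\right) 1 - 84\right)}{-11} - 40572 = \left(-6\right) \left(- \frac{1}{11}\right) \left(-5 - 6 + 1 + 14 - 180 + 24 - 84\right) - 40572 = \left(-6\right) \left(- \frac{1}{11}\right) \left(-236\right) - 40572 = - \frac{1416}{11} - 40572 = - \frac{447708}{11}$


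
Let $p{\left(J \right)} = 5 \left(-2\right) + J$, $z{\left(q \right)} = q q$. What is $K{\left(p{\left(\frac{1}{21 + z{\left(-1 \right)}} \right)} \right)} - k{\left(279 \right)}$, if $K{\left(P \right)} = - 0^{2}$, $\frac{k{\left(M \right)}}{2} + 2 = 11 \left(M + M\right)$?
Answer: $-12272$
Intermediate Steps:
$z{\left(q \right)} = q^{2}$
$p{\left(J \right)} = -10 + J$
$k{\left(M \right)} = -4 + 44 M$ ($k{\left(M \right)} = -4 + 2 \cdot 11 \left(M + M\right) = -4 + 2 \cdot 11 \cdot 2 M = -4 + 2 \cdot 22 M = -4 + 44 M$)
$K{\left(P \right)} = 0$ ($K{\left(P \right)} = \left(-1\right) 0 = 0$)
$K{\left(p{\left(\frac{1}{21 + z{\left(-1 \right)}} \right)} \right)} - k{\left(279 \right)} = 0 - \left(-4 + 44 \cdot 279\right) = 0 - \left(-4 + 12276\right) = 0 - 12272 = -12272$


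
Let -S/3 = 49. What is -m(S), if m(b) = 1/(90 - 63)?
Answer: -1/27 ≈ -0.037037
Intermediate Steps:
S = -147 (S = -3*49 = -147)
m(b) = 1/27
-m(S) = -1*1/27 = -1/27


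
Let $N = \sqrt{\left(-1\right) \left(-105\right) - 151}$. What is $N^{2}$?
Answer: $-46$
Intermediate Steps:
$N = i \sqrt{46}$ ($N = \sqrt{105 - 151} = \sqrt{-46} = i \sqrt{46} \approx 6.7823 i$)
$N^{2} = \left(i \sqrt{46}\right)^{2} = -46$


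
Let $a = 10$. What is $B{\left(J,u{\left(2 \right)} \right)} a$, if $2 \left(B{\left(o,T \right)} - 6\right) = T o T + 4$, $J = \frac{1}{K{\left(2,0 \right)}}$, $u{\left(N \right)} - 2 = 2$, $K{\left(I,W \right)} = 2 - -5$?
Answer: $\frac{640}{7} \approx 91.429$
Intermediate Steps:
$K{\left(I,W \right)} = 7$ ($K{\left(I,W \right)} = 2 + 5 = 7$)
$u{\left(N \right)} = 4$ ($u{\left(N \right)} = 2 + 2 = 4$)
$J = \frac{1}{7} \approx 0.14286$
$B{\left(o,T \right)} = 8 + \frac{o T^{2}}{2}$ ($B{\left(o,T \right)} = 6 + \frac{T o T + 4}{2} = 6 + \frac{o T^{2} + 4}{2} = 6 + \frac{4 + o T^{2}}{2} = 6 + \left(2 + \frac{o T^{2}}{2}\right) = 8 + \frac{o T^{2}}{2}$)
$B{\left(J,u{\left(2 \right)} \right)} a = \left(8 + \frac{1}{2} \cdot \frac{1}{7} \cdot 4^{2}\right) 10 = \left(8 + \frac{1}{2} \cdot \frac{1}{7} \cdot 16\right) 10 = \left(8 + \frac{8}{7}\right) 10 = \frac{64}{7} \cdot 10 = \frac{640}{7}$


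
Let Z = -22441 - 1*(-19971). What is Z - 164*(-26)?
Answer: 1794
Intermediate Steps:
Z = -2470 (Z = -22441 + 19971 = -2470)
Z - 164*(-26) = -2470 - 164*(-26) = -2470 + 4264 = 1794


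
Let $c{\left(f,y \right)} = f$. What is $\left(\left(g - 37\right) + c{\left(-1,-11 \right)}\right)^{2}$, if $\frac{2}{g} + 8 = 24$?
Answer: $\frac{91809}{64} \approx 1434.5$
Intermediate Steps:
$g = \frac{1}{8}$ ($g = \frac{2}{-8 + 24} = \frac{2}{16} = 2 \cdot \frac{1}{16} = \frac{1}{8} \approx 0.125$)
$\left(\left(g - 37\right) + c{\left(-1,-11 \right)}\right)^{2} = \left(\left(\frac{1}{8} - 37\right) - 1\right)^{2} = \left(- \frac{295}{8} - 1\right)^{2} = \left(- \frac{303}{8}\right)^{2} = \frac{91809}{64}$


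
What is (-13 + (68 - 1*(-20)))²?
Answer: 5625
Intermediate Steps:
(-13 + (68 - 1*(-20)))² = (-13 + (68 + 20))² = (-13 + 88)² = 75² = 5625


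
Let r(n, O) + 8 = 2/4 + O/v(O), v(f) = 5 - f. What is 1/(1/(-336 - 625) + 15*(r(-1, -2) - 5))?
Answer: -13454/2580299 ≈ -0.0052141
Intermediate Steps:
r(n, O) = -15/2 + O/(5 - O) (r(n, O) = -8 + (2/4 + O/(5 - O)) = -8 + (2*(¼) + O/(5 - O)) = -8 + (½ + O/(5 - O)) = -15/2 + O/(5 - O))
1/(1/(-336 - 625) + 15*(r(-1, -2) - 5)) = 1/(1/(-336 - 625) + 15*((75 - 17*(-2))/(2*(-5 - 2)) - 5)) = 1/(1/(-961) + 15*((½)*(75 + 34)/(-7) - 5)) = 1/(-1/961 + 15*((½)*(-⅐)*109 - 5)) = 1/(-1/961 + 15*(-109/14 - 5)) = 1/(-1/961 + 15*(-179/14)) = 1/(-1/961 - 2685/14) = 1/(-2580299/13454) = -13454/2580299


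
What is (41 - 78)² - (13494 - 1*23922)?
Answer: 11797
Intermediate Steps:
(41 - 78)² - (13494 - 1*23922) = (-37)² - (13494 - 23922) = 1369 - 1*(-10428) = 1369 + 10428 = 11797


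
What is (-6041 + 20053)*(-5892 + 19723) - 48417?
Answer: 193751555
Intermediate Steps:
(-6041 + 20053)*(-5892 + 19723) - 48417 = 14012*13831 - 48417 = 193799972 - 48417 = 193751555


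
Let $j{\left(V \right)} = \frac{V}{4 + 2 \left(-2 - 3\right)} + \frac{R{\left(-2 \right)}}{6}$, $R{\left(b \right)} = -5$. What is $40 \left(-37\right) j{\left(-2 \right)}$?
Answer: $740$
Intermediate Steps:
$j{\left(V \right)} = - \frac{5}{6} - \frac{V}{6}$ ($j{\left(V \right)} = \frac{V}{4 + 2 \left(-2 - 3\right)} - \frac{5}{6} = \frac{V}{4 + 2 \left(-5\right)} - \frac{5}{6} = \frac{V}{4 - 10} - \frac{5}{6} = \frac{V}{-6} - \frac{5}{6} = V \left(- \frac{1}{6}\right) - \frac{5}{6} = - \frac{V}{6} - \frac{5}{6} = - \frac{5}{6} - \frac{V}{6}$)
$40 \left(-37\right) j{\left(-2 \right)} = 40 \left(-37\right) \left(- \frac{5}{6} - - \frac{1}{3}\right) = - 1480 \left(- \frac{5}{6} + \frac{1}{3}\right) = \left(-1480\right) \left(- \frac{1}{2}\right) = 740$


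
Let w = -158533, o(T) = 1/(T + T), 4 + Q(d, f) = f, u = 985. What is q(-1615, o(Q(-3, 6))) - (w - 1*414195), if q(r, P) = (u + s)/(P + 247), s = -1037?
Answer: 566427784/989 ≈ 5.7273e+5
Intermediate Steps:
Q(d, f) = -4 + f
o(T) = 1/(2*T)
q(r, P) = -52/(247 + P) (q(r, P) = (985 - 1037)/(P + 247) = -52/(247 + P))
q(-1615, o(Q(-3, 6))) - (w - 1*414195) = -52/(247 + 1/(2*(-4 + 6))) - (-158533 - 1*414195) = -52/(247 + (½)/2) - (-158533 - 414195) = -52/(247 + (½)*(½)) - 1*(-572728) = -52/(247 + ¼) + 572728 = -52/989/4 + 572728 = -52*4/989 + 572728 = -208/989 + 572728 = 566427784/989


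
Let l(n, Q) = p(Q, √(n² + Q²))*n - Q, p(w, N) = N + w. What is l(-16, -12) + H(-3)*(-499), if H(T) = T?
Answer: 1381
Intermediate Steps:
l(n, Q) = -Q + n*(Q + √(Q² + n²)) (l(n, Q) = (√(n² + Q²) + Q)*n - Q = (√(Q² + n²) + Q)*n - Q = (Q + √(Q² + n²))*n - Q = n*(Q + √(Q² + n²)) - Q = -Q + n*(Q + √(Q² + n²)))
l(-16, -12) + H(-3)*(-499) = (-1*(-12) - 16*(-12 + √((-12)² + (-16)²))) - 3*(-499) = (12 - 16*(-12 + √(144 + 256))) + 1497 = (12 - 16*(-12 + √400)) + 1497 = (12 - 16*(-12 + 20)) + 1497 = (12 - 16*8) + 1497 = (12 - 128) + 1497 = -116 + 1497 = 1381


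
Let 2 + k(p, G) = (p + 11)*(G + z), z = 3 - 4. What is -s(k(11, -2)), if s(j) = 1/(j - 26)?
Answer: 1/94 ≈ 0.010638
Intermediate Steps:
z = -1
k(p, G) = -2 + (-1 + G)*(11 + p) (k(p, G) = -2 + (p + 11)*(G - 1) = -2 + (11 + p)*(-1 + G) = -2 + (-1 + G)*(11 + p))
s(j) = 1/(-26 + j)
-s(k(11, -2)) = -1/(-26 + (-13 - 1*11 + 11*(-2) - 2*11)) = -1/(-26 + (-13 - 11 - 22 - 22)) = -1/(-26 - 68) = -1/(-94) = -1*(-1/94) = 1/94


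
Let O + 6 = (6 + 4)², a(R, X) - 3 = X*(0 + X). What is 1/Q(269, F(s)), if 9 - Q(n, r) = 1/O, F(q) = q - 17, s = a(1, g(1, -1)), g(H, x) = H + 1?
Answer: 94/845 ≈ 0.11124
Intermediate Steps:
g(H, x) = 1 + H
a(R, X) = 3 + X² (a(R, X) = 3 + X*(0 + X) = 3 + X*X = 3 + X²)
s = 7 (s = 3 + (1 + 1)² = 3 + 2² = 3 + 4 = 7)
F(q) = -17 + q
O = 94 (O = -6 + (6 + 4)² = -6 + 10² = -6 + 100 = 94)
Q(n, r) = 845/94 (Q(n, r) = 9 - 1/94 = 845/94)
1/Q(269, F(s)) = 1/(845/94) = 94/845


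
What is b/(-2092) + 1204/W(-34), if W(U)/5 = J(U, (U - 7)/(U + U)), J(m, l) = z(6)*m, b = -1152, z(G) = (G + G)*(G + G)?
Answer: 1605137/3200760 ≈ 0.50149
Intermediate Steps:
z(G) = 4*G**2 (z(G) = (2*G)*(2*G) = 4*G**2)
J(m, l) = 144*m (J(m, l) = (4*6**2)*m = (4*36)*m = 144*m)
W(U) = 720*U (W(U) = 5*(144*U) = 720*U)
b/(-2092) + 1204/W(-34) = -1152/(-2092) + 1204/((720*(-34))) = -1152*(-1/2092) + 1204/(-24480) = 288/523 + 1204*(-1/24480) = 288/523 - 301/6120 = 1605137/3200760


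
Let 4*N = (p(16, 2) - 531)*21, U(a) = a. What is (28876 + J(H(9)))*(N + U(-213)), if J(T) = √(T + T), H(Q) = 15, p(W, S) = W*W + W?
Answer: -45414729 - 6291*√30/4 ≈ -4.5423e+7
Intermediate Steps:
p(W, S) = W + W² (p(W, S) = W² + W = W + W²)
J(T) = √2*√T (J(T) = √(2*T) = √2*√T)
N = -5439/4 (N = ((16*(1 + 16) - 531)*21)/4 = ((16*17 - 531)*21)/4 = ((272 - 531)*21)/4 = (-259*21)/4 = (¼)*(-5439) = -5439/4 ≈ -1359.8)
(28876 + J(H(9)))*(N + U(-213)) = (28876 + √2*√15)*(-5439/4 - 213) = (28876 + √30)*(-6291/4) = -45414729 - 6291*√30/4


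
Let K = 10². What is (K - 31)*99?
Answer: 6831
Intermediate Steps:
K = 100
(K - 31)*99 = (100 - 31)*99 = 69*99 = 6831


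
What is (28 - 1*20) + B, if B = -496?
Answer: -488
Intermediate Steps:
(28 - 1*20) + B = (28 - 1*20) - 496 = (28 - 20) - 496 = 8 - 496 = -488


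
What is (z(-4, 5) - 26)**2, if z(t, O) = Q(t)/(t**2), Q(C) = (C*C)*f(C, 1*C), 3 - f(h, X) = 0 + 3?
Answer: 676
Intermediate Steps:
f(h, X) = 0 (f(h, X) = 3 - (0 + 3) = 3 - 1*3 = 3 - 3 = 0)
Q(C) = 0 (Q(C) = (C*C)*0 = C**2*0 = 0)
z(t, O) = 0 (z(t, O) = 0/(t**2) = 0/t**2 = 0)
(z(-4, 5) - 26)**2 = (0 - 26)**2 = (-26)**2 = 676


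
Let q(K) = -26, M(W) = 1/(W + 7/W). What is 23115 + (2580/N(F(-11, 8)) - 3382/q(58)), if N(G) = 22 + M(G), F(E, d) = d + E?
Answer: 105999554/4537 ≈ 23363.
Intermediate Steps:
F(E, d) = E + d
N(G) = 22 + G/(7 + G**2)
23115 + (2580/N(F(-11, 8)) - 3382/q(58)) = 23115 + (2580/(22 + (-11 + 8)/(7 + (-11 + 8)**2)) - 3382/(-26)) = 23115 + (2580/(22 - 3/(7 + (-3)**2)) - 3382*(-1/26)) = 23115 + (2580/(22 - 3/(7 + 9)) + 1691/13) = 23115 + (2580/(22 - 3/16) + 1691/13) = 23115 + (2580/(349/16) + 1691/13) = 23115 + (2580*(16/349) + 1691/13) = 23115 + (41280/349 + 1691/13) = 23115 + 1126799/4537 = 105999554/4537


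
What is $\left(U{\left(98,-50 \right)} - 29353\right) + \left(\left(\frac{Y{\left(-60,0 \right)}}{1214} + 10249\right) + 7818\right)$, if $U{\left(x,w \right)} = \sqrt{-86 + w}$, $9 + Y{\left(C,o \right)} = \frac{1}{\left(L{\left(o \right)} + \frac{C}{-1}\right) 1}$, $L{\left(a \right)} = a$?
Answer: $- \frac{822072779}{72840} + 2 i \sqrt{34} \approx -11286.0 + 11.662 i$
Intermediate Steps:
$Y{\left(C,o \right)} = -9 + \frac{1}{o - C}$ ($Y{\left(C,o \right)} = -9 + \frac{1}{\left(o + \frac{C}{-1}\right) 1} = -9 + \frac{1}{\left(o + C \left(-1\right)\right) 1} = -9 + \frac{1}{\left(o - C\right) 1} = -9 + \frac{1}{o - C}$)
$\left(U{\left(98,-50 \right)} - 29353\right) + \left(\left(\frac{Y{\left(-60,0 \right)}}{1214} + 10249\right) + 7818\right) = \left(\sqrt{-86 - 50} - 29353\right) + \left(\left(\frac{\frac{1}{-60 - 0} \left(-1 - -540 + 9 \cdot 0\right)}{1214} + 10249\right) + 7818\right) = \left(\sqrt{-136} - 29353\right) + \left(\left(\frac{-1 + 540 + 0}{-60 + 0} \cdot \frac{1}{1214} + 10249\right) + 7818\right) = \left(2 i \sqrt{34} - 29353\right) + \left(\left(\frac{1}{-60} \cdot 539 \cdot \frac{1}{1214} + 10249\right) + 7818\right) = \left(-29353 + 2 i \sqrt{34}\right) + \left(\left(\left(- \frac{1}{60}\right) 539 \cdot \frac{1}{1214} + 10249\right) + 7818\right) = \left(-29353 + 2 i \sqrt{34}\right) + \left(\left(\left(- \frac{539}{60}\right) \frac{1}{1214} + 10249\right) + 7818\right) = \left(-29353 + 2 i \sqrt{34}\right) + \left(\left(- \frac{539}{72840} + 10249\right) + 7818\right) = \left(-29353 + 2 i \sqrt{34}\right) + \left(\frac{746536621}{72840} + 7818\right) = \left(-29353 + 2 i \sqrt{34}\right) + \frac{1315999741}{72840} = - \frac{822072779}{72840} + 2 i \sqrt{34}$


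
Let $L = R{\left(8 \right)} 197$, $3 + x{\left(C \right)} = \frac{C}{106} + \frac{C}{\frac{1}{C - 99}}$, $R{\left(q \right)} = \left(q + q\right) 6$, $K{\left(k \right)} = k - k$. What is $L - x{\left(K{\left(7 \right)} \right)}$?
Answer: $18915$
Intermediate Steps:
$K{\left(k \right)} = 0$
$R{\left(q \right)} = 12 q$ ($R{\left(q \right)} = 2 q 6 = 12 q$)
$x{\left(C \right)} = -3 + \frac{C}{106} + C \left(-99 + C\right)$ ($x{\left(C \right)} = -3 + \left(\frac{C}{106} + \frac{C}{\frac{1}{C - 99}}\right) = -3 + \left(C \frac{1}{106} + \frac{C}{\frac{1}{-99 + C}}\right) = -3 + \left(\frac{C}{106} + C \left(-99 + C\right)\right) = -3 + \frac{C}{106} + C \left(-99 + C\right)$)
$L = 18912$ ($L = 12 \cdot 8 \cdot 197 = 96 \cdot 197 = 18912$)
$L - x{\left(K{\left(7 \right)} \right)} = 18912 - \left(-3 + 0^{2} - 0\right) = 18912 - \left(-3 + 0 + 0\right) = 18912 - -3 = 18912 + 3 = 18915$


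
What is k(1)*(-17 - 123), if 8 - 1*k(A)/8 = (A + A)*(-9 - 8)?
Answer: -47040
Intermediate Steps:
k(A) = 64 + 272*A (k(A) = 64 - 8*(A + A)*(-9 - 8) = 64 - 8*2*A*(-17) = 64 - (-272)*A = 64 + 272*A)
k(1)*(-17 - 123) = (64 + 272*1)*(-17 - 123) = (64 + 272)*(-140) = 336*(-140) = -47040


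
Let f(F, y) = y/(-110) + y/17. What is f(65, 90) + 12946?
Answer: 2421739/187 ≈ 12950.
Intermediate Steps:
f(F, y) = 93*y/1870 (f(F, y) = y*(-1/110) + y*(1/17) = -y/110 + y/17 = 93*y/1870)
f(65, 90) + 12946 = (93/1870)*90 + 12946 = 837/187 + 12946 = 2421739/187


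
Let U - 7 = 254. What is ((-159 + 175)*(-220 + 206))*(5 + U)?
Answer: -59584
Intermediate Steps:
U = 261 (U = 7 + 254 = 261)
((-159 + 175)*(-220 + 206))*(5 + U) = ((-159 + 175)*(-220 + 206))*(5 + 261) = (16*(-14))*266 = -224*266 = -59584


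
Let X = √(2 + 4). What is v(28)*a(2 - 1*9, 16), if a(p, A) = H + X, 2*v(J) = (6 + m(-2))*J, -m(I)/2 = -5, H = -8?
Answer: -1792 + 224*√6 ≈ -1243.3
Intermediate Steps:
m(I) = 10 (m(I) = -2*(-5) = 10)
v(J) = 8*J (v(J) = ((6 + 10)*J)/2 = (16*J)/2 = 8*J)
X = √6 ≈ 2.4495
a(p, A) = -8 + √6
v(28)*a(2 - 1*9, 16) = (8*28)*(-8 + √6) = 224*(-8 + √6) = -1792 + 224*√6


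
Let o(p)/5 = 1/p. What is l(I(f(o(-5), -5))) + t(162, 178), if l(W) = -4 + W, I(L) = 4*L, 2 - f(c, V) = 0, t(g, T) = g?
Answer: 166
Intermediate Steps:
o(p) = 5/p (o(p) = 5*(1/p) = 5/p)
f(c, V) = 2 (f(c, V) = 2 - 1*0 = 2 + 0 = 2)
l(I(f(o(-5), -5))) + t(162, 178) = (-4 + 4*2) + 162 = (-4 + 8) + 162 = 4 + 162 = 166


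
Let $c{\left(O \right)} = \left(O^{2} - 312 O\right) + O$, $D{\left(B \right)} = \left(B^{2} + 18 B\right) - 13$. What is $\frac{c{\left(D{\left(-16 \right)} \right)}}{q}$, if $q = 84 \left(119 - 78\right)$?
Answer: $\frac{1335}{287} \approx 4.6516$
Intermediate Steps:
$D{\left(B \right)} = -13 + B^{2} + 18 B$
$q = 3444$ ($q = 84 \cdot 41 = 3444$)
$c{\left(O \right)} = O^{2} - 311 O$
$\frac{c{\left(D{\left(-16 \right)} \right)}}{q} = \frac{\left(-13 + \left(-16\right)^{2} + 18 \left(-16\right)\right) \left(-311 + \left(-13 + \left(-16\right)^{2} + 18 \left(-16\right)\right)\right)}{3444} = \left(-13 + 256 - 288\right) \left(-311 - 45\right) \frac{1}{3444} = - 45 \left(-311 - 45\right) \frac{1}{3444} = \left(-45\right) \left(-356\right) \frac{1}{3444} = 16020 \cdot \frac{1}{3444} = \frac{1335}{287}$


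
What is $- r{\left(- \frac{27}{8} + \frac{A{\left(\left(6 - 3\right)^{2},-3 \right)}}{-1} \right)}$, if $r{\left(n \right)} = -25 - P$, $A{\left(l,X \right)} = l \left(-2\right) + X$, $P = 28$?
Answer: $53$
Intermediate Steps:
$A{\left(l,X \right)} = X - 2 l$ ($A{\left(l,X \right)} = - 2 l + X = X - 2 l$)
$r{\left(n \right)} = -53$ ($r{\left(n \right)} = -25 - 28 = -53$)
$- r{\left(- \frac{27}{8} + \frac{A{\left(\left(6 - 3\right)^{2},-3 \right)}}{-1} \right)} = \left(-1\right) \left(-53\right) = 53$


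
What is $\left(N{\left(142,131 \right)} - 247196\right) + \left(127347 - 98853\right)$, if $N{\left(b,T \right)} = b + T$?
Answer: $-218429$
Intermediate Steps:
$N{\left(b,T \right)} = T + b$
$\left(N{\left(142,131 \right)} - 247196\right) + \left(127347 - 98853\right) = \left(\left(131 + 142\right) - 247196\right) + \left(127347 - 98853\right) = \left(273 - 247196\right) + \left(127347 - 98853\right) = -246923 + 28494 = -218429$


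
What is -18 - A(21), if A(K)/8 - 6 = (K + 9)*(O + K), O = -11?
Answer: -2466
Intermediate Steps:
A(K) = 48 + 8*(-11 + K)*(9 + K) (A(K) = 48 + 8*((K + 9)*(-11 + K)) = 48 + 8*((9 + K)*(-11 + K)) = 48 + 8*((-11 + K)*(9 + K)) = 48 + 8*(-11 + K)*(9 + K))
-18 - A(21) = -18 - (-744 - 16*21 + 8*21**2) = -18 - (-744 - 336 + 8*441) = -18 - (-744 - 336 + 3528) = -18 - 1*2448 = -18 - 2448 = -2466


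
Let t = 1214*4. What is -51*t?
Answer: -247656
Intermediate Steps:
t = 4856
-51*t = -51*4856 = -247656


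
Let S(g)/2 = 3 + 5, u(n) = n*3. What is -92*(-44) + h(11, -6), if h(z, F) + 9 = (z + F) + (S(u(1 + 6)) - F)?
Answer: 4066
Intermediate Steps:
u(n) = 3*n
S(g) = 16 (S(g) = 2*(3 + 5) = 2*8 = 16)
h(z, F) = 7 + z (h(z, F) = -9 + ((z + F) + (16 - F)) = -9 + ((F + z) + (16 - F)) = -9 + (16 + z) = 7 + z)
-92*(-44) + h(11, -6) = -92*(-44) + (7 + 11) = 4048 + 18 = 4066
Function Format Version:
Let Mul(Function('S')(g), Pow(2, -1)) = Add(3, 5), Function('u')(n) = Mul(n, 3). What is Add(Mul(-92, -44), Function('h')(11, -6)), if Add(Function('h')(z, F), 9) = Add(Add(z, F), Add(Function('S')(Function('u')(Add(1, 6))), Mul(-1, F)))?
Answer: 4066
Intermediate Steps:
Function('u')(n) = Mul(3, n)
Function('S')(g) = 16 (Function('S')(g) = Mul(2, Add(3, 5)) = Mul(2, 8) = 16)
Function('h')(z, F) = Add(7, z) (Function('h')(z, F) = Add(-9, Add(Add(z, F), Add(16, Mul(-1, F)))) = Add(-9, Add(Add(F, z), Add(16, Mul(-1, F)))) = Add(-9, Add(16, z)) = Add(7, z))
Add(Mul(-92, -44), Function('h')(11, -6)) = Add(Mul(-92, -44), Add(7, 11)) = Add(4048, 18) = 4066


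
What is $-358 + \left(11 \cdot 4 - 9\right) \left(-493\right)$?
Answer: $-17613$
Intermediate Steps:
$-358 + \left(11 \cdot 4 - 9\right) \left(-493\right) = -358 + \left(44 - 9\right) \left(-493\right) = -358 + 35 \left(-493\right) = -358 - 17255 = -17613$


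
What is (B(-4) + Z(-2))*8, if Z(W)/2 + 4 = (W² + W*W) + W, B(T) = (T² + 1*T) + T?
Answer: 96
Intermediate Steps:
B(T) = T² + 2*T (B(T) = (T² + T) + T = (T + T²) + T = T² + 2*T)
Z(W) = -8 + 2*W + 4*W² (Z(W) = -8 + 2*((W² + W*W) + W) = -8 + 2*((W² + W²) + W) = -8 + 2*(2*W² + W) = -8 + 2*(W + 2*W²) = -8 + (2*W + 4*W²) = -8 + 2*W + 4*W²)
(B(-4) + Z(-2))*8 = (-4*(2 - 4) + (-8 + 2*(-2) + 4*(-2)²))*8 = (-4*(-2) + (-8 - 4 + 4*4))*8 = (8 + (-8 - 4 + 16))*8 = (8 + 4)*8 = 12*8 = 96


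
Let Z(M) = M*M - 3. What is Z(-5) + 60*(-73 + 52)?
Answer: -1238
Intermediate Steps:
Z(M) = -3 + M² (Z(M) = M² - 3 = -3 + M²)
Z(-5) + 60*(-73 + 52) = (-3 + (-5)²) + 60*(-73 + 52) = (-3 + 25) + 60*(-21) = 22 - 1260 = -1238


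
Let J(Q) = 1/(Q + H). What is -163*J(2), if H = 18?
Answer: -163/20 ≈ -8.1500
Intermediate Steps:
J(Q) = 1/(18 + Q) (J(Q) = 1/(Q + 18) = 1/(18 + Q))
-163*J(2) = -163/(18 + 2) = -163/20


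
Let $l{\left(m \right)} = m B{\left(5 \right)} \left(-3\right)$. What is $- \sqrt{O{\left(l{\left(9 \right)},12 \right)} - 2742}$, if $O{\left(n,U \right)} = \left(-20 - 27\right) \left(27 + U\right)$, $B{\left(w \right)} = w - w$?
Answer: $- 5 i \sqrt{183} \approx - 67.639 i$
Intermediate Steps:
$B{\left(w \right)} = 0$
$l{\left(m \right)} = 0$ ($l{\left(m \right)} = m 0 \left(-3\right) = 0 \left(-3\right) = 0$)
$O{\left(n,U \right)} = -1269 - 47 U$ ($O{\left(n,U \right)} = - 47 \left(27 + U\right) = -1269 - 47 U$)
$- \sqrt{O{\left(l{\left(9 \right)},12 \right)} - 2742} = - \sqrt{\left(-1269 - 564\right) - 2742} = - \sqrt{-1833 - 2742} = - \sqrt{-4575} = - 5 i \sqrt{183}$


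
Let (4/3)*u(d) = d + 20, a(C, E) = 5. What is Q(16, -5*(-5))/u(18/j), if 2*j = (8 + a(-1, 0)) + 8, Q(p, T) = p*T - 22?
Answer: 441/19 ≈ 23.211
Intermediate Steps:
Q(p, T) = -22 + T*p (Q(p, T) = T*p - 22 = -22 + T*p)
j = 21/2 (j = ((8 + 5) + 8)/2 = (13 + 8)/2 = (½)*21 = 21/2 ≈ 10.500)
u(d) = 15 + 3*d/4 (u(d) = 3*(d + 20)/4 = 3*(20 + d)/4 = 15 + 3*d/4)
Q(16, -5*(-5))/u(18/j) = (-22 - 5*(-5)*16)/(15 + 3*(18/(21/2))/4) = (-22 + 25*16)/(15 + 3*(18*(2/21))/4) = (-22 + 400)/(15 + (¾)*(12/7)) = 378/(15 + 9/7) = 378/(114/7) = 378*(7/114) = 441/19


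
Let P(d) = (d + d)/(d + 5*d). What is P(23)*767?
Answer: 767/3 ≈ 255.67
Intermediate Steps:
P(d) = ⅓ (P(d) = (2*d)/((6*d)) = (2*d)*(1/(6*d)) = ⅓)
P(23)*767 = (⅓)*767 = 767/3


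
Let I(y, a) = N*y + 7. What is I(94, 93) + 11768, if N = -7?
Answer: 11117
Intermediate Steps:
I(y, a) = 7 - 7*y (I(y, a) = -7*y + 7 = 7 - 7*y)
I(94, 93) + 11768 = (7 - 7*94) + 11768 = (7 - 658) + 11768 = -651 + 11768 = 11117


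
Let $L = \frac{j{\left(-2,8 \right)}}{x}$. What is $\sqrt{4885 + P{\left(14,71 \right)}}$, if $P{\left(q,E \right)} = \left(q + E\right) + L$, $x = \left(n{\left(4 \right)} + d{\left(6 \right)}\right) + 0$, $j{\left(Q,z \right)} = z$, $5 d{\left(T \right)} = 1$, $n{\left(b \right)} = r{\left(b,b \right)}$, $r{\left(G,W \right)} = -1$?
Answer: $4 \sqrt{310} \approx 70.427$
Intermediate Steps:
$n{\left(b \right)} = -1$
$d{\left(T \right)} = \frac{1}{5}$ ($d{\left(T \right)} = \frac{1}{5} \cdot 1 = \frac{1}{5}$)
$x = - \frac{4}{5}$ ($x = \left(-1 + \frac{1}{5}\right) + 0 = - \frac{4}{5} + 0 = - \frac{4}{5} \approx -0.8$)
$L = -10$ ($L = \frac{8}{- \frac{4}{5}} = 8 \left(- \frac{5}{4}\right) = -10$)
$P{\left(q,E \right)} = -10 + E + q$ ($P{\left(q,E \right)} = \left(q + E\right) - 10 = \left(E + q\right) - 10 = -10 + E + q$)
$\sqrt{4885 + P{\left(14,71 \right)}} = \sqrt{4885 + \left(-10 + 71 + 14\right)} = \sqrt{4885 + 75} = \sqrt{4960} = 4 \sqrt{310}$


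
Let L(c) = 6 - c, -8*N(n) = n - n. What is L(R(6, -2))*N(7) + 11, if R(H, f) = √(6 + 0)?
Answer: 11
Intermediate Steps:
N(n) = 0 (N(n) = -(n - n)/8 = -⅛*0 = 0)
R(H, f) = √6
L(R(6, -2))*N(7) + 11 = (6 - √6)*0 + 11 = 0 + 11 = 11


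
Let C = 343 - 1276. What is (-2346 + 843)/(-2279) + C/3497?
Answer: 3129684/7969663 ≈ 0.39270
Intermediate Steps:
C = -933
(-2346 + 843)/(-2279) + C/3497 = (-2346 + 843)/(-2279) - 933/3497 = -1503*(-1/2279) - 933*1/3497 = 1503/2279 - 933/3497 = 3129684/7969663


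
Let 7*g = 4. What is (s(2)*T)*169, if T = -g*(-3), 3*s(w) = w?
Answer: 1352/7 ≈ 193.14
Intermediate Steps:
g = 4/7 (g = (⅐)*4 = 4/7 ≈ 0.57143)
s(w) = w/3
T = 12/7 (T = -1*4/7*(-3) = -4/7*(-3) = 12/7 ≈ 1.7143)
(s(2)*T)*169 = (((⅓)*2)*(12/7))*169 = ((⅔)*(12/7))*169 = (8/7)*169 = 1352/7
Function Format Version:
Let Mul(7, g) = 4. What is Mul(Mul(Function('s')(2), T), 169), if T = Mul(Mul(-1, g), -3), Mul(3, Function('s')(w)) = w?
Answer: Rational(1352, 7) ≈ 193.14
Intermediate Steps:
g = Rational(4, 7) (g = Mul(Rational(1, 7), 4) = Rational(4, 7) ≈ 0.57143)
Function('s')(w) = Mul(Rational(1, 3), w)
T = Rational(12, 7) (T = Mul(Mul(-1, Rational(4, 7)), -3) = Mul(Rational(-4, 7), -3) = Rational(12, 7) ≈ 1.7143)
Mul(Mul(Function('s')(2), T), 169) = Mul(Mul(Mul(Rational(1, 3), 2), Rational(12, 7)), 169) = Mul(Mul(Rational(2, 3), Rational(12, 7)), 169) = Mul(Rational(8, 7), 169) = Rational(1352, 7)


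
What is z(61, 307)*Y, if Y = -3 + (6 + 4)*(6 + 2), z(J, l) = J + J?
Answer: 9394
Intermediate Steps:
z(J, l) = 2*J
Y = 77 (Y = -3 + 10*8 = -3 + 80 = 77)
z(61, 307)*Y = (2*61)*77 = 122*77 = 9394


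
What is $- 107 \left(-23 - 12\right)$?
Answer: $3745$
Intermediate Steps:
$- 107 \left(-23 - 12\right) = \left(-107\right) \left(-35\right) = 3745$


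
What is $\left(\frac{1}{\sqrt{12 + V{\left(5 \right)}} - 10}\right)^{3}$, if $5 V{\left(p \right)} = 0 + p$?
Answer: $- \frac{1390}{658503} - \frac{313 \sqrt{13}}{658503} \approx -0.0038246$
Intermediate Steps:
$V{\left(p \right)} = \frac{p}{5}$ ($V{\left(p \right)} = \frac{0 + p}{5} = \frac{p}{5}$)
$\left(\frac{1}{\sqrt{12 + V{\left(5 \right)}} - 10}\right)^{3} = \left(\frac{1}{\sqrt{12 + \frac{1}{5} \cdot 5} - 10}\right)^{3} = \left(\frac{1}{\sqrt{12 + 1} - 10}\right)^{3} = \left(\frac{1}{\sqrt{13} - 10}\right)^{3} = \left(\frac{1}{-10 + \sqrt{13}}\right)^{3} = \frac{1}{\left(-10 + \sqrt{13}\right)^{3}}$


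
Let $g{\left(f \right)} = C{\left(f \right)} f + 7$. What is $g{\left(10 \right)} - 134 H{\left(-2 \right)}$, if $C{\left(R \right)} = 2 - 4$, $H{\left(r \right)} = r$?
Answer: $255$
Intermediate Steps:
$C{\left(R \right)} = -2$
$g{\left(f \right)} = 7 - 2 f$ ($g{\left(f \right)} = - 2 f + 7 = 7 - 2 f$)
$g{\left(10 \right)} - 134 H{\left(-2 \right)} = \left(7 - 20\right) - -268 = \left(7 - 20\right) + 268 = -13 + 268 = 255$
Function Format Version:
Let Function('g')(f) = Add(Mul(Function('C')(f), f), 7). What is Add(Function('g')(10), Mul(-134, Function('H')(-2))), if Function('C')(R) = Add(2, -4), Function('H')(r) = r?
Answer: 255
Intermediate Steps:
Function('C')(R) = -2
Function('g')(f) = Add(7, Mul(-2, f)) (Function('g')(f) = Add(Mul(-2, f), 7) = Add(7, Mul(-2, f)))
Add(Function('g')(10), Mul(-134, Function('H')(-2))) = Add(Add(7, Mul(-2, 10)), Mul(-134, -2)) = Add(Add(7, -20), 268) = Add(-13, 268) = 255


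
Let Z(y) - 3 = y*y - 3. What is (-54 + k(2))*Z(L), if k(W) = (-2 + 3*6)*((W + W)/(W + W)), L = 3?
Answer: -342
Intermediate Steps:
Z(y) = y² (Z(y) = 3 + (y*y - 3) = 3 + (y² - 3) = 3 + (-3 + y²) = y²)
k(W) = 16 (k(W) = (-2 + 18)*((2*W)/((2*W))) = 16*((2*W)*(1/(2*W))) = 16*1 = 16)
(-54 + k(2))*Z(L) = (-54 + 16)*3² = -38*9 = -342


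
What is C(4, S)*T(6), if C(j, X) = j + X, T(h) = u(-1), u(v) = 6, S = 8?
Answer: 72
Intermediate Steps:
T(h) = 6
C(j, X) = X + j
C(4, S)*T(6) = (8 + 4)*6 = 12*6 = 72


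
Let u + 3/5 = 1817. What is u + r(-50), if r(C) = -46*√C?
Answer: 9082/5 - 230*I*√2 ≈ 1816.4 - 325.27*I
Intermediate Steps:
u = 9082/5 (u = -⅗ + 1817 = 9082/5 ≈ 1816.4)
u + r(-50) = 9082/5 - 230*I*√2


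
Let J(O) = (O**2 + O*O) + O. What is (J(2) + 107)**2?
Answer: 13689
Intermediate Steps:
J(O) = O + 2*O**2 (J(O) = (O**2 + O**2) + O = 2*O**2 + O = O + 2*O**2)
(J(2) + 107)**2 = (2*(1 + 2*2) + 107)**2 = (2*(1 + 4) + 107)**2 = (2*5 + 107)**2 = (10 + 107)**2 = 117**2 = 13689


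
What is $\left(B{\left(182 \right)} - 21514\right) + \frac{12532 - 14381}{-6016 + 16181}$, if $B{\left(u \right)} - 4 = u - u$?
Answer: $- \frac{218650999}{10165} \approx -21510.0$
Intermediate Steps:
$B{\left(u \right)} = 4$ ($B{\left(u \right)} = 4 + \left(u - u\right) = 4 + 0 = 4$)
$\left(B{\left(182 \right)} - 21514\right) + \frac{12532 - 14381}{-6016 + 16181} = \left(4 - 21514\right) + \frac{12532 - 14381}{-6016 + 16181} = -21510 - \frac{1849}{10165} = - \frac{218650999}{10165}$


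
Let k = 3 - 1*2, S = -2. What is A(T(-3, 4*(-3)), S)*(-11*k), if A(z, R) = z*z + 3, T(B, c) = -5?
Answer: -308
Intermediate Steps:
A(z, R) = 3 + z**2 (A(z, R) = z**2 + 3 = 3 + z**2)
k = 1 (k = 3 - 2 = 1)
A(T(-3, 4*(-3)), S)*(-11*k) = (3 + (-5)**2)*(-11*1) = (3 + 25)*(-11) = 28*(-11) = -308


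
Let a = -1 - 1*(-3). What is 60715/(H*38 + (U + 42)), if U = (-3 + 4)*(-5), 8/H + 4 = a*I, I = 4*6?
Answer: 667865/483 ≈ 1382.7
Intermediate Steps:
a = 2 (a = -1 + 3 = 2)
I = 24
H = 2/11 (H = 8/(-4 + 2*24) = 8/(-4 + 48) = 8/44 = 8*(1/44) = 2/11 ≈ 0.18182)
U = -5 (U = 1*(-5) = -5)
60715/(H*38 + (U + 42)) = 60715/((2/11)*38 + (-5 + 42)) = 60715/(76/11 + 37) = 60715/(483/11) = 60715*(11/483) = 667865/483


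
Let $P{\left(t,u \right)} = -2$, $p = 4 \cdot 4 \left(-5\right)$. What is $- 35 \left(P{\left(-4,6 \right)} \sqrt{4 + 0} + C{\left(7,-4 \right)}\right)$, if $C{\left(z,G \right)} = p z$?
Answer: $19740$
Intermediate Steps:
$p = -80$ ($p = 16 \left(-5\right) = -80$)
$C{\left(z,G \right)} = - 80 z$
$- 35 \left(P{\left(-4,6 \right)} \sqrt{4 + 0} + C{\left(7,-4 \right)}\right) = - 35 \left(- 2 \sqrt{4 + 0} - 560\right) = - 35 \left(- 2 \sqrt{4} - 560\right) = - 35 \left(\left(-2\right) 2 - 560\right) = - 35 \left(-4 - 560\right) = \left(-35\right) \left(-564\right) = 19740$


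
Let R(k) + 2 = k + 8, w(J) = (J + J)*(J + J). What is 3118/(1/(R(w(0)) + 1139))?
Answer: 3570110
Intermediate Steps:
w(J) = 4*J**2 (w(J) = (2*J)*(2*J) = 4*J**2)
R(k) = 6 + k (R(k) = -2 + (k + 8) = -2 + (8 + k) = 6 + k)
3118/(1/(R(w(0)) + 1139)) = 3118/(1/((6 + 4*0**2) + 1139)) = 3118/(1/((6 + 4*0) + 1139)) = 3118/(1/((6 + 0) + 1139)) = 3118/(1/(6 + 1139)) = 3118/(1/1145) = 3118*1145 = 3570110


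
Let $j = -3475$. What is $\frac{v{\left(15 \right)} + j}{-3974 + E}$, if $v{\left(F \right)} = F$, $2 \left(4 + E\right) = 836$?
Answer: $\frac{173}{178} \approx 0.97191$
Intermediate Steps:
$E = 414$ ($E = -4 + \frac{1}{2} \cdot 836 = -4 + 418 = 414$)
$\frac{v{\left(15 \right)} + j}{-3974 + E} = \frac{15 - 3475}{-3974 + 414} = - \frac{3460}{-3560} = \left(-3460\right) \left(- \frac{1}{3560}\right) = \frac{173}{178}$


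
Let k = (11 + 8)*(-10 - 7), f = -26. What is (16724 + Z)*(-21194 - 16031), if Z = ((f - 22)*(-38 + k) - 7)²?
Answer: -11168756902125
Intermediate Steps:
k = -323 (k = 19*(-17) = -323)
Z = 300017041 (Z = ((-26 - 22)*(-38 - 323) - 7)² = (-48*(-361) - 7)² = (17328 - 7)² = 17321² = 300017041)
(16724 + Z)*(-21194 - 16031) = (16724 + 300017041)*(-21194 - 16031) = 300033765*(-37225) = -11168756902125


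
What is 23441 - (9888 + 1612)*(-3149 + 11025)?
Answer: -90550559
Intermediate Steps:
23441 - (9888 + 1612)*(-3149 + 11025) = 23441 - 11500*7876 = 23441 - 1*90574000 = 23441 - 90574000 = -90550559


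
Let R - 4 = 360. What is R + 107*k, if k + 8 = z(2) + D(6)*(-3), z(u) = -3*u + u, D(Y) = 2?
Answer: -1562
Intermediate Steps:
R = 364 (R = 4 + 360 = 364)
z(u) = -2*u
k = -18 (k = -8 + (-2*2 + 2*(-3)) = -8 + (-4 - 6) = -8 - 10 = -18)
R + 107*k = 364 + 107*(-18) = 364 - 1926 = -1562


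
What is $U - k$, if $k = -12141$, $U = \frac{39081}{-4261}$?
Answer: $\frac{51693720}{4261} \approx 12132.0$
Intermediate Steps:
$U = - \frac{39081}{4261}$ ($U = 39081 \left(- \frac{1}{4261}\right) = - \frac{39081}{4261} \approx -9.1718$)
$U - k = - \frac{39081}{4261} - -12141 = - \frac{39081}{4261} + 12141 = \frac{51693720}{4261}$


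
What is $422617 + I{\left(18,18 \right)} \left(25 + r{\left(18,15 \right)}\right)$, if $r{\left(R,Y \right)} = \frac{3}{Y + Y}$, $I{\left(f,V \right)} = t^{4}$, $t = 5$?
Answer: $\frac{876609}{2} \approx 4.383 \cdot 10^{5}$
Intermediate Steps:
$I{\left(f,V \right)} = 625$ ($I{\left(f,V \right)} = 5^{4} = 625$)
$r{\left(R,Y \right)} = \frac{3}{2 Y}$
$422617 + I{\left(18,18 \right)} \left(25 + r{\left(18,15 \right)}\right) = 422617 + 625 \left(25 + \frac{3}{2 \cdot 15}\right) = 422617 + 625 \left(25 + \frac{3}{2} \cdot \frac{1}{15}\right) = 422617 + 625 \left(25 + \frac{1}{10}\right) = 422617 + 625 \cdot \frac{251}{10} = 422617 + \frac{31375}{2} = \frac{876609}{2}$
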